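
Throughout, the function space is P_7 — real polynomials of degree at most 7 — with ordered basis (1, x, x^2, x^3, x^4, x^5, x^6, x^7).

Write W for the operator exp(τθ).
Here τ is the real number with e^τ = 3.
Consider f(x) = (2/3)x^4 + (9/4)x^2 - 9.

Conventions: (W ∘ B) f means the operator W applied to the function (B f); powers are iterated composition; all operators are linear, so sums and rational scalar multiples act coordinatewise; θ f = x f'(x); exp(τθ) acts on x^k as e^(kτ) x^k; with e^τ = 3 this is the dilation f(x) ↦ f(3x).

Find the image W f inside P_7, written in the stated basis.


exp(τθ) x^k = e^(kτ) x^k; with e^τ = 3 this sends x^k to 3^k x^k
x^2 ↦ 9 x^2
x^4 ↦ 81 x^4
applying this coordinatewise to f: exp(τθ) f = 54x^4 + (81/4)x^2 - 9

the image equals g(x) = 54x^4 + (81/4)x^2 - 9


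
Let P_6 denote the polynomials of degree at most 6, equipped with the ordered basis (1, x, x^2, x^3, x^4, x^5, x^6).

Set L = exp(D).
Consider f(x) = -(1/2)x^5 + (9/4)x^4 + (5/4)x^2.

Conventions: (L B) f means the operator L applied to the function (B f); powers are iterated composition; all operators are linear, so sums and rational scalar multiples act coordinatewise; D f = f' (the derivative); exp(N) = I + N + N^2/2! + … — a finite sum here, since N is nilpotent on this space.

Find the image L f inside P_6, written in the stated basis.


the image equals g(x) = -(1/2)x^5 - (1/4)x^4 + 4x^3 + (39/4)x^2 + 9x + 3

order-1 term: -(5/2)x^4 + 9x^3 + (5/2)x
order-2 term: -5x^3 + (27/2)x^2 + 5/4
order-3 term: -5x^2 + 9x
order-4 term: -(5/2)x + 9/4
order-5 term: -1/2
the series for exp(D) f terminates at order 5
exp(D) f = -(1/2)x^5 - (1/4)x^4 + 4x^3 + (39/4)x^2 + 9x + 3


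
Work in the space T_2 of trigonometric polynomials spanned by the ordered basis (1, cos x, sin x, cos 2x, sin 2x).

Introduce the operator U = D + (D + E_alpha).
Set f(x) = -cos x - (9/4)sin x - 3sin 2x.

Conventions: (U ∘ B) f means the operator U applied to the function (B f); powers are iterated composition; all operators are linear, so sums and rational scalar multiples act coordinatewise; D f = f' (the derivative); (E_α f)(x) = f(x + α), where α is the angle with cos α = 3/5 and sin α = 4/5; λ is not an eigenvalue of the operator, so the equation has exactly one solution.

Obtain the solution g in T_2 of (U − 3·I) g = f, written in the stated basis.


the image equals g(x) = (87/136)cos x + (13/68)sin x + (93/221)cos 2x + (123/442)sin 2x

write g with unknown coordinates in the stated basis and equate coefficients in (U − 3·I) g = f
solving from the highest basis element down gives g = (87/136)cos x + (13/68)sin x + (93/221)cos 2x + (123/442)sin 2x
check: U g = (125/136)cos x - (57/34)sin x + (279/221)cos 2x - (957/442)sin 2x
so U g − 3·g = -cos x - (9/4)sin x - 3sin 2x = f ✓


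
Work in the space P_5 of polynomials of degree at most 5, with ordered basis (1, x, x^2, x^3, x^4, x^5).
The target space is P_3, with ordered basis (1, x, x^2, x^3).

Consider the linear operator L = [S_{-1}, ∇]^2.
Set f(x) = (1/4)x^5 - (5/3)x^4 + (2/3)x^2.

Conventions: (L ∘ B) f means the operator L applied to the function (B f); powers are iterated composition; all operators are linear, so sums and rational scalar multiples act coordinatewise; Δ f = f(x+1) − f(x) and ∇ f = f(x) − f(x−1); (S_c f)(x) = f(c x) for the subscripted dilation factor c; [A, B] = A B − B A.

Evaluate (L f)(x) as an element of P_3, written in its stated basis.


∇ f = (5/4)x^4 - (55/6)x^3 + (25/2)x^2 - (79/12)x + 5/4
S_{-1} ∇ f = (5/4)x^4 + (55/6)x^3 + (25/2)x^2 + (79/12)x + 5/4
S_{-1} f = -(1/4)x^5 - (5/3)x^4 + (2/3)x^2
∇ S_{-1} f = -(5/4)x^4 - (25/6)x^3 + (15/2)x^2 - (49/12)x + 3/4
[S_{-1}, ∇] f = (5/2)x^4 + (40/3)x^3 + 5x^2 + (32/3)x + 1/2
∇ [S_{-1}, ∇] f = 10x^3 + 25x^2 - 20x + 33/2
S_{-1} ∇ [S_{-1}, ∇] f = -10x^3 + 25x^2 + 20x + 33/2
S_{-1} [S_{-1}, ∇] f = (5/2)x^4 - (40/3)x^3 + 5x^2 - (32/3)x + 1/2
∇ S_{-1} [S_{-1}, ∇] f = 10x^3 - 55x^2 + 60x - 63/2
[S_{-1}, ∇] [S_{-1}, ∇] f = -20x^3 + 80x^2 - 40x + 48

g(x) = -20x^3 + 80x^2 - 40x + 48


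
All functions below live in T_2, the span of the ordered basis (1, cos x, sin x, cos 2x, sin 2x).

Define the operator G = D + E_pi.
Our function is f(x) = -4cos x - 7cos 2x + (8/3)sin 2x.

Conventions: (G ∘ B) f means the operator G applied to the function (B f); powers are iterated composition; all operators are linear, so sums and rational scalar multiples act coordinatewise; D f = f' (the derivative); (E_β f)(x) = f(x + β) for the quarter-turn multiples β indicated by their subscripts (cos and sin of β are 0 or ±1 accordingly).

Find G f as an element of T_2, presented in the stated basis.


D f = 4sin x + (16/3)cos 2x + 14sin 2x
E_pi f = 4cos x - 7cos 2x + (8/3)sin 2x
(D + E_pi) f = 4cos x + 4sin x - (5/3)cos 2x + (50/3)sin 2x

the image equals g(x) = 4cos x + 4sin x - (5/3)cos 2x + (50/3)sin 2x


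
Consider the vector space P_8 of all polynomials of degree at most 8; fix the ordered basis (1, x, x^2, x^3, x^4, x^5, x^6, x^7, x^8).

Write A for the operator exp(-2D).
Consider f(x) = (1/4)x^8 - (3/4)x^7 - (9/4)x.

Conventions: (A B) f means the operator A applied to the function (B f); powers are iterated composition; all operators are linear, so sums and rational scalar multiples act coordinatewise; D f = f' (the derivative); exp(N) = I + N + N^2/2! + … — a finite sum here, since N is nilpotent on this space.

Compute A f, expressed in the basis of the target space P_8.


order-1 term: -4x^7 + (21/2)x^6 + 9/2
order-2 term: 28x^6 - 63x^5
order-3 term: -112x^5 + 210x^4
order-4 term: 280x^4 - 420x^3
order-5 term: -448x^3 + 504x^2
order-6 term: 448x^2 - 336x
order-7 term: -256x + 96
order-8 term: 64
the series for exp(-2D) f terminates at order 8
exp(-2D) f = (1/4)x^8 - (19/4)x^7 + (77/2)x^6 - 175x^5 + 490x^4 - 868x^3 + 952x^2 - (2377/4)x + 329/2

the image equals g(x) = (1/4)x^8 - (19/4)x^7 + (77/2)x^6 - 175x^5 + 490x^4 - 868x^3 + 952x^2 - (2377/4)x + 329/2


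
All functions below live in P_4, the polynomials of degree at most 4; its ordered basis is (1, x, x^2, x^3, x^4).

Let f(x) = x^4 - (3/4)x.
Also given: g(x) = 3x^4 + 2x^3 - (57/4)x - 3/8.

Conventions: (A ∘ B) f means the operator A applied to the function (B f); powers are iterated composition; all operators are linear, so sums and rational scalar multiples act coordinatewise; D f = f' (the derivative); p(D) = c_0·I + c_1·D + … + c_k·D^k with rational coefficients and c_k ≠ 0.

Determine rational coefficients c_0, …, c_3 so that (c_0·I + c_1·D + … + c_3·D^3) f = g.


p(D) = 3·I + (1/2)·D − (1/2)·D^3, i.e. c_0 = 3, c_1 = 1/2, c_2 = 0, c_3 = -1/2

D^0 f = x^4 - (3/4)x
D^1 f = 4x^3 - 3/4
D^2 f = 12x^2
D^3 f = 24x
matching coefficients of g against c_0 f + c_1 Df + … from the top degree down determines the c_i
solution: c_0 = 3, c_1 = 1/2, c_2 = 0, c_3 = -1/2


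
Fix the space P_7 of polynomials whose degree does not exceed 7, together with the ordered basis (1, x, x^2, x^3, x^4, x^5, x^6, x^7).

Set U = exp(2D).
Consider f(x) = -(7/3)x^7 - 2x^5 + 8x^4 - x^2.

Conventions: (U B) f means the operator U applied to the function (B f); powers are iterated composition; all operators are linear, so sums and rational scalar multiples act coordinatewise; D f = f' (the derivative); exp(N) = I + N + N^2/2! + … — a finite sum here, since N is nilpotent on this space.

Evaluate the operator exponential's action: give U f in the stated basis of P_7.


the result is g(x) = -(7/3)x^7 - (98/3)x^6 - 198x^5 - (1996/3)x^4 - (3968/3)x^3 - 1537x^2 - (2860/3)x - 716/3

order-1 term: -(98/3)x^6 - 20x^4 + 64x^3 - 4x
order-2 term: -196x^5 - 80x^3 + 192x^2 - 4
order-3 term: -(1960/3)x^4 - 160x^2 + 256x
order-4 term: -(3920/3)x^3 - 160x + 128
order-5 term: -1568x^2 - 64
order-6 term: -(3136/3)x
order-7 term: -896/3
the series for exp(2D) f terminates at order 7
exp(2D) f = -(7/3)x^7 - (98/3)x^6 - 198x^5 - (1996/3)x^4 - (3968/3)x^3 - 1537x^2 - (2860/3)x - 716/3


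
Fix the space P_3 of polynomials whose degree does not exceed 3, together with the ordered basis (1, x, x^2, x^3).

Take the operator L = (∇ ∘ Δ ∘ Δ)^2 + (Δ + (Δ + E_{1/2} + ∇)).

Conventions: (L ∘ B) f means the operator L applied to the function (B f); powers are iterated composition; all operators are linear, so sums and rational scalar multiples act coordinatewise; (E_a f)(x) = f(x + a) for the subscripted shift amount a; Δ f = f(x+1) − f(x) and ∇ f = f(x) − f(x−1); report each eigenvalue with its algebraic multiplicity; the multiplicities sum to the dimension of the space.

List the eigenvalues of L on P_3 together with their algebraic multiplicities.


λ = 1 (multiplicity 4)

image of 1: 1
image of x: x + 7/2
image of x^2: x^2 + 7x + 5/4
image of x^3: x^3 + (21/2)x^2 + (15/4)x + 25/8
the matrix is upper triangular; its diagonal is (1, 1, 1, 1)
for a triangular matrix the eigenvalues are the diagonal entries, with algebraic multiplicity their repetition count


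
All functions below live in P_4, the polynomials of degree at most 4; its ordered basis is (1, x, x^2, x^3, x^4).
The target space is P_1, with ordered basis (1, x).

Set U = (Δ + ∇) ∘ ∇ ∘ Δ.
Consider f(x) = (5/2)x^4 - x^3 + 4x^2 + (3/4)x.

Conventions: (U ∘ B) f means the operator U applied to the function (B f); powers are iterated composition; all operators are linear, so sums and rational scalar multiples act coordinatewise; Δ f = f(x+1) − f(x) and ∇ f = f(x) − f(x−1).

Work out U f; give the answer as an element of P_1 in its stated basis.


Δ f = 10x^3 + 12x^2 + 15x + 25/4
∇ Δ f = 30x^2 - 6x + 13
Δ ∇ Δ f = 60x + 24
∇ ∇ Δ f = 60x - 36
(Δ + ∇) ∇ Δ f = 120x - 12

g(x) = 120x - 12


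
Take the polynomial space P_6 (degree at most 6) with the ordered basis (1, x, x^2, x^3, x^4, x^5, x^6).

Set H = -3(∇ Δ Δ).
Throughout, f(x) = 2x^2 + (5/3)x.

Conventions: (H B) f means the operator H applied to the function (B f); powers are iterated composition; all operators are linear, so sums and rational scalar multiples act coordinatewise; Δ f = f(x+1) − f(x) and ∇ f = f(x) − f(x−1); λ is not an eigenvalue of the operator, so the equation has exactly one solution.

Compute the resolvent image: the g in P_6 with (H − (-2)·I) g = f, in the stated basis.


write g with unknown coordinates in the stated basis and equate coefficients in (H − (-2)·I) g = f
solving from the highest basis element down gives g = x^2 + (5/6)x
check: H g = 0
so H g − (-2)·g = 2x^2 + (5/3)x = f ✓

g(x) = x^2 + (5/6)x


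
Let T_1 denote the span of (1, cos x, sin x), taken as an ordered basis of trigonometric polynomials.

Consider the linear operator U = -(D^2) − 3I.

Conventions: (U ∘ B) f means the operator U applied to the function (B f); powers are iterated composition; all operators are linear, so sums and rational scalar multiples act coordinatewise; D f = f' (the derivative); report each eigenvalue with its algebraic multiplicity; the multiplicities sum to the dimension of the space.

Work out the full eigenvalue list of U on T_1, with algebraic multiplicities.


image of 1: -3
image of cos x: -2cos x
image of sin x: -2sin x
the matrix is diagonal; its diagonal is (-3, -2, -2)
for a triangular matrix the eigenvalues are the diagonal entries, with algebraic multiplicity their repetition count

λ = -3 (multiplicity 1), λ = -2 (multiplicity 2)


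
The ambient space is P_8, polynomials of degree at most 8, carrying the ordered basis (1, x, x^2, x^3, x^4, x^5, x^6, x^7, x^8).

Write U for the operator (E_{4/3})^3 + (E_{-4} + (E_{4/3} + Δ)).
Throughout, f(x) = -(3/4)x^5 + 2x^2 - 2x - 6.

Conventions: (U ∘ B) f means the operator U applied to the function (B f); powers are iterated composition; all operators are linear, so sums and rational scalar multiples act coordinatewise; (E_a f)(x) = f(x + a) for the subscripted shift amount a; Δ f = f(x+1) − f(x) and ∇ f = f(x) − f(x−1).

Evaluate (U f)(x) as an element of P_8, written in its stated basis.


the image equals g(x) = -(9/4)x^5 - (35/4)x^4 - (1565/6)x^3 - (347/18)x^2 - (208685/108)x + 13925/324

E_{4/3} f = -(3/4)x^5 - 5x^4 - (40/3)x^3 - (142/9)x^2 - (230/27)x - 670/81
E_{4/3} E_{4/3} f = -(3/4)x^5 - 10x^4 - (160/3)x^3 - (1262/9)x^2 - (4886/27)x - 7958/81
E_{4/3} E_{4/3} E_{4/3} f = -(3/4)x^5 - 15x^4 - 120x^3 - 478x^2 - 946x - 750
E_{-4} f = -(3/4)x^5 + 15x^4 - 120x^3 + 482x^2 - 978x + 802
E_{4/3} f = -(3/4)x^5 - 5x^4 - (40/3)x^3 - (142/9)x^2 - (230/27)x - 670/81
Δ f = -(15/4)x^4 - (15/2)x^3 - (15/2)x^2 + (1/4)x - 3/4
(E_{4/3} + Δ) f = -(3/4)x^5 - (35/4)x^4 - (125/6)x^3 - (419/18)x^2 - (893/108)x - 2923/324
(E_{-4} + (E_{4/3} + Δ)) f = -(3/2)x^5 + (25/4)x^4 - (845/6)x^3 + (8257/18)x^2 - (106517/108)x + 256925/324
((E_{4/3})^3 + (E_{-4} + (E_{4/3} + Δ))) f = -(9/4)x^5 - (35/4)x^4 - (1565/6)x^3 - (347/18)x^2 - (208685/108)x + 13925/324


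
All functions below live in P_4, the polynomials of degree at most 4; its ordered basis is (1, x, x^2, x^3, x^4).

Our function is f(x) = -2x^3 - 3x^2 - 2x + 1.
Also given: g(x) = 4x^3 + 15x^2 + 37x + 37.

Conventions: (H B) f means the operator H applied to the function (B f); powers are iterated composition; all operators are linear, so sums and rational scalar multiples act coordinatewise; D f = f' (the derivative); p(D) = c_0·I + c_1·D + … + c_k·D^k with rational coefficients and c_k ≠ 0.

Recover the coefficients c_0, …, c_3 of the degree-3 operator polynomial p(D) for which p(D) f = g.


p(D) = -2·I − (3/2)·D − 2·D^2 − 2·D^3, i.e. c_0 = -2, c_1 = -3/2, c_2 = -2, c_3 = -2

D^0 f = -2x^3 - 3x^2 - 2x + 1
D^1 f = -6x^2 - 6x - 2
D^2 f = -12x - 6
D^3 f = -12
matching coefficients of g against c_0 f + c_1 Df + … from the top degree down determines the c_i
solution: c_0 = -2, c_1 = -3/2, c_2 = -2, c_3 = -2


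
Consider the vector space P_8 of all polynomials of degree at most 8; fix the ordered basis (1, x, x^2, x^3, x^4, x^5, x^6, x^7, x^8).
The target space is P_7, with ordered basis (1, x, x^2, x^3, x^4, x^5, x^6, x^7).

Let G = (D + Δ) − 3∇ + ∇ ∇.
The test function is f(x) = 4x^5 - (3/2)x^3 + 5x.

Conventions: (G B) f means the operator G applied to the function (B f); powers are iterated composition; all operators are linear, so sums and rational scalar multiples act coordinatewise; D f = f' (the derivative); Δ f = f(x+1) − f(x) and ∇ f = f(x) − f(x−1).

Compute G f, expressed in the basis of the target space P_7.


the result is g(x) = -20x^4 + 240x^3 - (631/2)x^2 + 333x - 121

D f = 20x^4 - (9/2)x^2 + 5
Δ f = 20x^4 + 40x^3 + (71/2)x^2 + (31/2)x + 15/2
(D + Δ) f = 40x^4 + 40x^3 + 31x^2 + (31/2)x + 25/2
∇ f = 20x^4 - 40x^3 + (71/2)x^2 - (31/2)x + 15/2
(-3∇) f = -60x^4 + 120x^3 - (213/2)x^2 + (93/2)x - 45/2
∇ f = 20x^4 - 40x^3 + (71/2)x^2 - (31/2)x + 15/2
∇ ∇ f = 80x^3 - 240x^2 + 271x - 111
((D + Δ) − 3∇ + ∇ ∇) f = -20x^4 + 240x^3 - (631/2)x^2 + 333x - 121


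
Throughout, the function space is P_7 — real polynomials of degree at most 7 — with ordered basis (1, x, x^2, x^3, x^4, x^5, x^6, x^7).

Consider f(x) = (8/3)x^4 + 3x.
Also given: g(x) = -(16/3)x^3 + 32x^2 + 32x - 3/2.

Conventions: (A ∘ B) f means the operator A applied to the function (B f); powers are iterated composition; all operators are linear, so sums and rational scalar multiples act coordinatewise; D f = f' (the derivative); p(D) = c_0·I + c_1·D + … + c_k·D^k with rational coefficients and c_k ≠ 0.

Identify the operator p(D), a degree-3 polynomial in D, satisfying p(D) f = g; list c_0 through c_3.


p(D) = -(1/2)·D + D^2 + (1/2)·D^3, i.e. c_0 = 0, c_1 = -1/2, c_2 = 1, c_3 = 1/2

D^0 f = (8/3)x^4 + 3x
D^1 f = (32/3)x^3 + 3
D^2 f = 32x^2
D^3 f = 64x
matching coefficients of g against c_0 f + c_1 Df + … from the top degree down determines the c_i
solution: c_0 = 0, c_1 = -1/2, c_2 = 1, c_3 = 1/2


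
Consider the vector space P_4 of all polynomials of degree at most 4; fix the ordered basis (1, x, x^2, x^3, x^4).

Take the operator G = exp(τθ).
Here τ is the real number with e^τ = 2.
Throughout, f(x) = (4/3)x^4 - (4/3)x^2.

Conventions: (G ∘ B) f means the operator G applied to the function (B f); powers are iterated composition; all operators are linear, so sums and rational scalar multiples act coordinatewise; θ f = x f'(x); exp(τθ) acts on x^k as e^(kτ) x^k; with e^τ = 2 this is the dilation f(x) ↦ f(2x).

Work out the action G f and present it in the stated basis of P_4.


exp(τθ) x^k = e^(kτ) x^k; with e^τ = 2 this sends x^k to 2^k x^k
x^2 ↦ 4 x^2
x^4 ↦ 16 x^4
applying this coordinatewise to f: exp(τθ) f = (64/3)x^4 - (16/3)x^2

g(x) = (64/3)x^4 - (16/3)x^2


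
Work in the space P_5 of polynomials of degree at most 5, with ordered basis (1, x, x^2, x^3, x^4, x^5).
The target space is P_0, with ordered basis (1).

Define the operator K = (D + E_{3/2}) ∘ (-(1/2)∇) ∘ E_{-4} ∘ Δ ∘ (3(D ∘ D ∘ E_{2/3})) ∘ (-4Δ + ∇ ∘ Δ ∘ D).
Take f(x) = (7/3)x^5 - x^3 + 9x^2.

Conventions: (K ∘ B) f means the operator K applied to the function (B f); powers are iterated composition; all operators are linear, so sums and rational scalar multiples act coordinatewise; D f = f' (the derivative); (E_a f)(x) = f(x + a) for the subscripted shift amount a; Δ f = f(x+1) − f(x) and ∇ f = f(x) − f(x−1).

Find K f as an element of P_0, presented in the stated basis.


Δ f = (35/3)x^4 + (70/3)x^3 + (61/3)x^2 + (80/3)x + 31/3
(-4Δ) f = -(140/3)x^4 - (280/3)x^3 - (244/3)x^2 - (320/3)x - 124/3
D f = (35/3)x^4 - 3x^2 + 18x
Δ D f = (140/3)x^3 + 70x^2 + (122/3)x + 80/3
∇ Δ D f = 140x^2 + 52/3
(-4Δ + ∇ ∘ Δ ∘ D) f = -(140/3)x^4 - (280/3)x^3 + (176/3)x^2 - (320/3)x - 24
E_{2/3} (-4Δ + ∇ ∘ Δ ∘ D) f = -(140/3)x^4 - (1960/9)x^3 - (2272/9)x^2 - (16864/81)x - 25736/243
D E_{2/3} (-4Δ + ∇ ∘ Δ ∘ D) f = -(560/3)x^3 - (1960/3)x^2 - (4544/9)x - 16864/81
D D E_{2/3} (-4Δ + ∇ ∘ Δ ∘ D) f = -560x^2 - (3920/3)x - 4544/9
(3(D ∘ D ∘ E_{2/3})) (-4Δ + ∇ ∘ Δ ∘ D) f = -1680x^2 - 3920x - 4544/3
Δ (3(D ∘ D ∘ E_{2/3})) (-4Δ + ∇ ∘ Δ ∘ D) f = -3360x - 5600
E_{-4} Δ (3(D ∘ D ∘ E_{2/3})) (-4Δ + ∇ ∘ Δ ∘ D) f = -3360x + 7840
∇ (E_{-4} ∘ Δ) (3(D ∘ D ∘ E_{2/3})) (-4Δ + ∇ ∘ Δ ∘ D) f = -3360
(-(1/2)∇) (E_{-4} ∘ Δ) (3(D ∘ D ∘ E_{2/3})) (-4Δ + ∇ ∘ Δ ∘ D) f = 1680
D (-(1/2)∇) (E_{-4} ∘ Δ) (3(D ∘ D ∘ E_{2/3})) (-4Δ + ∇ ∘ Δ ∘ D) f = 0
E_{3/2} (-(1/2)∇) (E_{-4} ∘ Δ) (3(D ∘ D ∘ E_{2/3})) (-4Δ + ∇ ∘ Δ ∘ D) f = 1680
(D + E_{3/2}) (-(1/2)∇) (E_{-4} ∘ Δ) (3(D ∘ D ∘ E_{2/3})) (-4Δ + ∇ ∘ Δ ∘ D) f = 1680

the result is g(x) = 1680


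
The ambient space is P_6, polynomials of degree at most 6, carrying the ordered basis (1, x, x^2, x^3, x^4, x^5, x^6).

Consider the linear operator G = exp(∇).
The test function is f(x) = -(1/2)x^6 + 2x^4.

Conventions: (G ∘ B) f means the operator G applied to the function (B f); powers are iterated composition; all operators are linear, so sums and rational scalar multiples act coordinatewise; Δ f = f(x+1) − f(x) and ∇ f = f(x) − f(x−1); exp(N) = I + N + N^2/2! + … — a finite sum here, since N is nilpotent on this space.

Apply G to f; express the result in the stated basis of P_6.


the image equals g(x) = -(1/2)x^6 - 3x^5 + 2x^4 + 18x^3 - (15/2)x^2 - 14x + 13/2

order-1 term: -3x^5 + (15/2)x^4 - 2x^3 - (9/2)x^2 + 5x - 3/2
order-2 term: -(15/2)x^4 + 30x^3 - (81/2)x^2 + 21x - 3/2
order-3 term: -10x^3 + 45x^2 - 67x + 33
order-4 term: -(15/2)x^2 + 30x - 61/2
order-5 term: -3x + 15/2
order-6 term: -1/2
the series for exp(∇) f terminates at order 6
exp(∇) f = -(1/2)x^6 - 3x^5 + 2x^4 + 18x^3 - (15/2)x^2 - 14x + 13/2


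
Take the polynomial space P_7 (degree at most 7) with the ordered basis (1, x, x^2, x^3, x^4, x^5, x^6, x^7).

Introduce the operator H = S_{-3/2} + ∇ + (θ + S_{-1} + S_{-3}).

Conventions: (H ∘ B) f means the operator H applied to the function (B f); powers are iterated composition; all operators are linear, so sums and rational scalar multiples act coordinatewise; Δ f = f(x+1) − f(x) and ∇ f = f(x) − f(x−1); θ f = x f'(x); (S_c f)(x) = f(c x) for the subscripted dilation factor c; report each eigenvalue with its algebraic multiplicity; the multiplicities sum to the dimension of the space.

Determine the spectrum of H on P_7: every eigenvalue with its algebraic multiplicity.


image of 1: 3
image of x: -(9/2)x + 1
image of x^2: (57/4)x^2 + 2x - 1
image of x^3: -(227/8)x^3 + 3x^2 - 3x + 1
image of x^4: (1457/16)x^4 + 4x^3 - 6x^2 + 4x - 1
image of x^5: -(7891/32)x^5 + 5x^4 - 10x^3 + 10x^2 - 5x + 1
image of x^6: (47833/64)x^6 + 6x^5 - 15x^4 + 20x^3 - 15x^2 + 6x - 1
image of x^7: -(281355/128)x^7 + 7x^6 - 21x^5 + 35x^4 - 35x^3 + 21x^2 - 7x + 1
the matrix is upper triangular; its diagonal is (3, -9/2, 57/4, -227/8, 1457/16, -7891/32, 47833/64, -281355/128)
for a triangular matrix the eigenvalues are the diagonal entries, with algebraic multiplicity their repetition count

λ = -281355/128 (multiplicity 1), λ = -7891/32 (multiplicity 1), λ = -227/8 (multiplicity 1), λ = -9/2 (multiplicity 1), λ = 3 (multiplicity 1), λ = 57/4 (multiplicity 1), λ = 1457/16 (multiplicity 1), λ = 47833/64 (multiplicity 1)


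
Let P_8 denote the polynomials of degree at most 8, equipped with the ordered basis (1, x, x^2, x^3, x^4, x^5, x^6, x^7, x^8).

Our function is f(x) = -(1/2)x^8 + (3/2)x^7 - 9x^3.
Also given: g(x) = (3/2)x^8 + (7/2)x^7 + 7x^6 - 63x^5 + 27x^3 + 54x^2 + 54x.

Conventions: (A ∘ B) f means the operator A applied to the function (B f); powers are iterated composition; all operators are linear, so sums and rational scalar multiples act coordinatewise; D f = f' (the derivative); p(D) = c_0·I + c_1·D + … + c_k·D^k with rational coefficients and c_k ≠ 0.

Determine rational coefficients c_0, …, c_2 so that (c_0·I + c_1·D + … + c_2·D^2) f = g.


D^0 f = -(1/2)x^8 + (3/2)x^7 - 9x^3
D^1 f = -4x^7 + (21/2)x^6 - 27x^2
D^2 f = -28x^6 + 63x^5 - 54x
matching coefficients of g against c_0 f + c_1 Df + … from the top degree down determines the c_i
solution: c_0 = -3, c_1 = -2, c_2 = -1

c_0 = -3, c_1 = -2, c_2 = -1


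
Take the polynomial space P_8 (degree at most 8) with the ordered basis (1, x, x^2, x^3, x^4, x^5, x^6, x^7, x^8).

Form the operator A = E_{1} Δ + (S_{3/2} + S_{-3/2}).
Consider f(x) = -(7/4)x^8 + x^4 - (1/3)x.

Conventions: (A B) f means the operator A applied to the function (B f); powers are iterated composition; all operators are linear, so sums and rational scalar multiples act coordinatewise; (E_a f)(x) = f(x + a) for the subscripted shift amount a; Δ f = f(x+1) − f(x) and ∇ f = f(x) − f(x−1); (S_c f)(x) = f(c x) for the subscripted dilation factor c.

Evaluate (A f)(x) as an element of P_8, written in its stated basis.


the image equals g(x) = -(45927/512)x^8 - 14x^7 - 147x^6 - 686x^5 - (14619/8)x^4 - 3034x^3 - 3069x^2 - 1750x - 5179/12

Δ f = -14x^7 - 49x^6 - 98x^5 - (245/2)x^4 - 94x^3 - 43x^2 - 10x - 13/12
E_{1} Δ f = -14x^7 - 147x^6 - 686x^5 - (3675/2)x^4 - 3034x^3 - 3069x^2 - 1750x - 5179/12
S_{3/2} f = -(45927/1024)x^8 + (81/16)x^4 - (1/2)x
S_{-3/2} f = -(45927/1024)x^8 + (81/16)x^4 + (1/2)x
(S_{3/2} + S_{-3/2}) f = -(45927/512)x^8 + (81/8)x^4
(E_{1} Δ + (S_{3/2} + S_{-3/2})) f = -(45927/512)x^8 - 14x^7 - 147x^6 - 686x^5 - (14619/8)x^4 - 3034x^3 - 3069x^2 - 1750x - 5179/12


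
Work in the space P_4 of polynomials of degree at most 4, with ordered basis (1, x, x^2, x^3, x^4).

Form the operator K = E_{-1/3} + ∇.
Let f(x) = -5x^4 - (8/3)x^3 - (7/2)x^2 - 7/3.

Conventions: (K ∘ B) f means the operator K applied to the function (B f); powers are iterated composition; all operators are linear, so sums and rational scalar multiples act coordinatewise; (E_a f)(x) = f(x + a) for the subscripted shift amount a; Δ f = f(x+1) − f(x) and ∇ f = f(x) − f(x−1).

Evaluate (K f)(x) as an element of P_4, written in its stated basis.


E_{-1/3} f = -5x^4 + 4x^3 - (25/6)x^2 + (59/27)x - 145/54
∇ f = -20x^3 + 22x^2 - 19x + 35/6
(E_{-1/3} + ∇) f = -5x^4 - 16x^3 + (107/6)x^2 - (454/27)x + 85/27

the image equals g(x) = -5x^4 - 16x^3 + (107/6)x^2 - (454/27)x + 85/27


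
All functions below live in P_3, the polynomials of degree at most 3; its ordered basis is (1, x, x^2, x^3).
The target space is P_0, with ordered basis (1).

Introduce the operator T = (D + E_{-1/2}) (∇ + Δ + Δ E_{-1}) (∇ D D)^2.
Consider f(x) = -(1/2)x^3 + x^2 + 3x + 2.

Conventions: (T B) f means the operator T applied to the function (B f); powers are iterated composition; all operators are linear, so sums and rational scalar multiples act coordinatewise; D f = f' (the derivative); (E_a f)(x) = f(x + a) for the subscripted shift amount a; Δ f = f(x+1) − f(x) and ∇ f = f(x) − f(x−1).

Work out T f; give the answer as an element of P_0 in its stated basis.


D f = -(3/2)x^2 + 2x + 3
D D f = -3x + 2
∇ D D f = -3
D (∇ D D) f = 0
D D (∇ D D) f = 0
∇ D D (∇ D D) f = 0
∇ (∇ D D)^2 f = 0
Δ (∇ D D)^2 f = 0
E_{-1} (∇ D D)^2 f = 0
Δ E_{-1} (∇ D D)^2 f = 0
(∇ + Δ + Δ E_{-1}) (∇ D D)^2 f = 0
D (∇ + Δ + Δ E_{-1}) (∇ D D)^2 f = 0
E_{-1/2} (∇ + Δ + Δ E_{-1}) (∇ D D)^2 f = 0
(D + E_{-1/2}) (∇ + Δ + Δ E_{-1}) (∇ D D)^2 f = 0

the image equals g(x) = 0


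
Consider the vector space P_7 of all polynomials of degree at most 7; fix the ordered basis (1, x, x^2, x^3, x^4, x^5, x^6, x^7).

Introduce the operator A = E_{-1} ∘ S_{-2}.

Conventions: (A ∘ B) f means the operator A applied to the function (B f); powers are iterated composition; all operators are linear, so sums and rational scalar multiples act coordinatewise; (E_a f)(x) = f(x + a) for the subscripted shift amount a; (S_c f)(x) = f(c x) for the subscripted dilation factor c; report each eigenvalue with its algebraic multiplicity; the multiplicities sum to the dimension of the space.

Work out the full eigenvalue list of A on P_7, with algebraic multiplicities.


λ = -128 (multiplicity 1), λ = -32 (multiplicity 1), λ = -8 (multiplicity 1), λ = -2 (multiplicity 1), λ = 1 (multiplicity 1), λ = 4 (multiplicity 1), λ = 16 (multiplicity 1), λ = 64 (multiplicity 1)

image of 1: 1
image of x: -2x + 2
image of x^2: 4x^2 - 8x + 4
image of x^3: -8x^3 + 24x^2 - 24x + 8
image of x^4: 16x^4 - 64x^3 + 96x^2 - 64x + 16
image of x^5: -32x^5 + 160x^4 - 320x^3 + 320x^2 - 160x + 32
image of x^6: 64x^6 - 384x^5 + 960x^4 - 1280x^3 + 960x^2 - 384x + 64
image of x^7: -128x^7 + 896x^6 - 2688x^5 + 4480x^4 - 4480x^3 + 2688x^2 - 896x + 128
the matrix is upper triangular; its diagonal is (1, -2, 4, -8, 16, -32, 64, -128)
for a triangular matrix the eigenvalues are the diagonal entries, with algebraic multiplicity their repetition count


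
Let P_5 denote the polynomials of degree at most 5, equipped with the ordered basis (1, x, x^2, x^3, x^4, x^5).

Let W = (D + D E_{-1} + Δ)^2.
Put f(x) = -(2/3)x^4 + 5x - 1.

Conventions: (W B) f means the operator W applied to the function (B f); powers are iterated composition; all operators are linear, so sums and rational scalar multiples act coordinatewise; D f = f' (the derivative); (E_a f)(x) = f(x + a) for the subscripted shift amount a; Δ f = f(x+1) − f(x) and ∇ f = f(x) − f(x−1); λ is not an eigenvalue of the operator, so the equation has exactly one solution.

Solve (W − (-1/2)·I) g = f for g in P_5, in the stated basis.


write g with unknown coordinates in the stated basis and equate coefficients in (W − (-1/2)·I) g = f
solving from the highest basis element down gives g = -(4/3)x^4 + 288x^2 - 182x - 10098
check: W g = -144x^2 + 96x + 5048
so W g − (-1/2)·g = -(2/3)x^4 + 5x - 1 = f ✓

the result is g(x) = -(4/3)x^4 + 288x^2 - 182x - 10098


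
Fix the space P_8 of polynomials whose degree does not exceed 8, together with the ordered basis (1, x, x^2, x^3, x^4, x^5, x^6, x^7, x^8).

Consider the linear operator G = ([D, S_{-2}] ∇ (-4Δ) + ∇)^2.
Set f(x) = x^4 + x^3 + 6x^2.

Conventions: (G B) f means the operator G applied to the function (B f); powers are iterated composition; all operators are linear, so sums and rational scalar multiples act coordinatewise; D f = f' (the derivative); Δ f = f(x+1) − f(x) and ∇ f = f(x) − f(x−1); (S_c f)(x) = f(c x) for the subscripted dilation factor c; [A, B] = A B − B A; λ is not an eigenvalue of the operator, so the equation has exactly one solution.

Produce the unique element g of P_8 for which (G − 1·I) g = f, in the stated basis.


g(x) = -x^4 - x^3 - 18x^2 + 18x + 244

write g with unknown coordinates in the stated basis and equate coefficients in (G − 1·I) g = f
solving from the highest basis element down gives g = -x^4 - x^3 - 18x^2 + 18x + 244
check: G g = -12x^2 + 18x + 244
so G g − 1·g = x^4 + x^3 + 6x^2 = f ✓


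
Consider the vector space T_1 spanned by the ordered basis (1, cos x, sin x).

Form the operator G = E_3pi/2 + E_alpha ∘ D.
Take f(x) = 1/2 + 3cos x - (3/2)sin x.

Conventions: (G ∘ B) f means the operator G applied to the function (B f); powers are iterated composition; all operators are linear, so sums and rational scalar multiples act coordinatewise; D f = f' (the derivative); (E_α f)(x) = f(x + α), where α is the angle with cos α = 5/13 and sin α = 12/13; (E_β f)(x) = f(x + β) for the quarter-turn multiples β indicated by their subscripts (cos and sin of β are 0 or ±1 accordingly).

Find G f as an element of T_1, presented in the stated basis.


E_3pi/2 f = 1/2 + (3/2)cos x + 3sin x
D f = -(3/2)cos x - 3sin x
E_alpha D f = -(87/26)cos x + (3/13)sin x
(E_3pi/2 + E_alpha ∘ D) f = 1/2 - (24/13)cos x + (42/13)sin x

the image equals g(x) = 1/2 - (24/13)cos x + (42/13)sin x


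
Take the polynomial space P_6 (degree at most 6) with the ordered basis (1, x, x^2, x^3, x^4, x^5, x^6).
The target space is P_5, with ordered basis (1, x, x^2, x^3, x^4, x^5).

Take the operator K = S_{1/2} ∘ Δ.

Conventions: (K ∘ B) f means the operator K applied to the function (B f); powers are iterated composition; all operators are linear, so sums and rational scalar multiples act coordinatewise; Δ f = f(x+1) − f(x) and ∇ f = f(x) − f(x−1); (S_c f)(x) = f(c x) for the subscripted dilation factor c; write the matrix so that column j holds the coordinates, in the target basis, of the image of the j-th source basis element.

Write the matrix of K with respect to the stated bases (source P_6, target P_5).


image of 1: 0
image of x: 1
image of x^2: x + 1
image of x^3: (3/4)x^2 + (3/2)x + 1
image of x^4: (1/2)x^3 + (3/2)x^2 + 2x + 1
image of x^5: (5/16)x^4 + (5/4)x^3 + (5/2)x^2 + (5/2)x + 1
image of x^6: (3/16)x^5 + (15/16)x^4 + (5/2)x^3 + (15/4)x^2 + 3x + 1
each image's coordinates form column j of the matrix

the matrix is [[0, 1, 1, 1, 1, 1, 1]; [0, 0, 1, 3/2, 2, 5/2, 3]; [0, 0, 0, 3/4, 3/2, 5/2, 15/4]; [0, 0, 0, 0, 1/2, 5/4, 5/2]; [0, 0, 0, 0, 0, 5/16, 15/16]; [0, 0, 0, 0, 0, 0, 3/16]] (rows listed top to bottom)


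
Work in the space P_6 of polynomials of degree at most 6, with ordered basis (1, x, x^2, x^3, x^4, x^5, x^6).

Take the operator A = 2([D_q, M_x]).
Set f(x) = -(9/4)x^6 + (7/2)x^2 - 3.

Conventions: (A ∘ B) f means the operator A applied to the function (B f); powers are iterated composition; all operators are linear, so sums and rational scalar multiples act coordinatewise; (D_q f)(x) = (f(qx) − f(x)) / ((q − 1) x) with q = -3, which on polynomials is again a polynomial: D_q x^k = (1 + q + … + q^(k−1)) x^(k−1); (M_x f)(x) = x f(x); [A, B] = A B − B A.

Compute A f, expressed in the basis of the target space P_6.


the result is g(x) = -(6561/2)x^6 + 63x^2 - 6

M_x f = -(9/4)x^7 + (7/2)x^3 - 3x
D_q M_x f = -(4923/4)x^6 + (49/2)x^2 - 3
D_q f = (819/2)x^5 - 7x
M_x D_q f = (819/2)x^6 - 7x^2
[D_q, M_x] f = -(6561/4)x^6 + (63/2)x^2 - 3
(2([D_q, M_x])) f = -(6561/2)x^6 + 63x^2 - 6


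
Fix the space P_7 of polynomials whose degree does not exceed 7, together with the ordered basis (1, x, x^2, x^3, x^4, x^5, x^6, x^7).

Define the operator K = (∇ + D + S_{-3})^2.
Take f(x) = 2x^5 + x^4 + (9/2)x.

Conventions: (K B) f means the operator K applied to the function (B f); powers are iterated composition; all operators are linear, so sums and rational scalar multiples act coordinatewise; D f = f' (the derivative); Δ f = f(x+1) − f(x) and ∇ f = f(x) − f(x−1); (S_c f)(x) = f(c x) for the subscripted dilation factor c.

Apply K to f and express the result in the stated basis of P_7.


g(x) = 118098x^5 + 3321x^4 + 5992x^3 - 5412x^2 + (5969/2)x - 642

∇ f = 10x^4 - 16x^3 + 14x^2 - 6x + 11/2
D f = 10x^4 + 4x^3 + 9/2
S_{-3} f = -486x^5 + 81x^4 - (27/2)x
(∇ + D + S_{-3}) f = -486x^5 + 101x^4 - 12x^3 + 14x^2 - (39/2)x + 10
∇ (∇ + D + S_{-3}) f = -2430x^4 + 5264x^3 - 5502x^2 + 2898x - 1265/2
D (∇ + D + S_{-3}) f = -2430x^4 + 404x^3 - 36x^2 + 28x - 39/2
S_{-3} (∇ + D + S_{-3}) f = 118098x^5 + 8181x^4 + 324x^3 + 126x^2 + (117/2)x + 10
(∇ + D + S_{-3}) (∇ + D + S_{-3}) f = 118098x^5 + 3321x^4 + 5992x^3 - 5412x^2 + (5969/2)x - 642


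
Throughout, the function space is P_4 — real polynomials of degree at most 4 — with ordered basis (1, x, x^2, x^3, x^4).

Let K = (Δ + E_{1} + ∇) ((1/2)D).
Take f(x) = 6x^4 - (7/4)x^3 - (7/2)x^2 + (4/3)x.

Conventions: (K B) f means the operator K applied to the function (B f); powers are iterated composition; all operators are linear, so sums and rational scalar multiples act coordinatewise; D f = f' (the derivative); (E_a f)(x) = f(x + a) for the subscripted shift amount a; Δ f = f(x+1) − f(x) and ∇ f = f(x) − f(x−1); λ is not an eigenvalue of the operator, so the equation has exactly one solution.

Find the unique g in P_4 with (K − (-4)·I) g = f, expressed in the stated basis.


g(x) = (3/2)x^4 - (19/16)x^3 - (919/128)x^2 + (3917/1536)x + 40075/12288

write g with unknown coordinates in the stated basis and equate coefficients in (K − (-4)·I) g = f
solving from the highest basis element down gives g = (3/2)x^4 - (19/16)x^3 - (919/128)x^2 + (3917/1536)x + 40075/12288
check: K g = 3x^3 + (807/32)x^2 - (1135/128)x - 40075/3072
so K g − (-4)·g = 6x^4 - (7/4)x^3 - (7/2)x^2 + (4/3)x = f ✓


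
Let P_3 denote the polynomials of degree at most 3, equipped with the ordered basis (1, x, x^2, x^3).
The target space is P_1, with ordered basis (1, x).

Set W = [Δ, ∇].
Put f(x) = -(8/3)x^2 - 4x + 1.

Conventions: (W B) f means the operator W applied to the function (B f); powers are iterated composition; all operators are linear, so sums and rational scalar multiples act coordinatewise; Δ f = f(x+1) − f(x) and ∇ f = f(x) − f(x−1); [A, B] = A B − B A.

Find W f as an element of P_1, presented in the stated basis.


the image equals g(x) = 0

∇ f = -(16/3)x - 4/3
Δ ∇ f = -16/3
Δ f = -(16/3)x - 20/3
∇ Δ f = -16/3
[Δ, ∇] f = 0


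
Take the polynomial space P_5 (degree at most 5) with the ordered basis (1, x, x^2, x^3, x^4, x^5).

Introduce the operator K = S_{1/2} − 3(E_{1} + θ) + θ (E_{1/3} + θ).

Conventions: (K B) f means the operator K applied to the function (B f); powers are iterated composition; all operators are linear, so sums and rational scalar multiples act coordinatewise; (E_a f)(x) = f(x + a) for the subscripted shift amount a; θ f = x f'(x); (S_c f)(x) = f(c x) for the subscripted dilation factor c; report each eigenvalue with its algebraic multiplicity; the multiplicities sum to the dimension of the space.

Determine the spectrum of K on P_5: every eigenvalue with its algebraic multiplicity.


image of 1: -2
image of x: -(7/2)x - 3
image of x^2: -(11/4)x^2 - (16/3)x - 3
image of x^3: (1/8)x^3 - 7x^2 - (26/3)x - 3
image of x^4: (81/16)x^4 - 8x^3 - (50/3)x^2 - (320/27)x - 3
image of x^5: (385/32)x^5 - (25/3)x^4 - (80/3)x^3 - (790/27)x^2 - (1210/81)x - 3
the matrix is upper triangular; its diagonal is (-2, -7/2, -11/4, 1/8, 81/16, 385/32)
for a triangular matrix the eigenvalues are the diagonal entries, with algebraic multiplicity their repetition count

λ = -7/2 (multiplicity 1), λ = -11/4 (multiplicity 1), λ = -2 (multiplicity 1), λ = 1/8 (multiplicity 1), λ = 81/16 (multiplicity 1), λ = 385/32 (multiplicity 1)


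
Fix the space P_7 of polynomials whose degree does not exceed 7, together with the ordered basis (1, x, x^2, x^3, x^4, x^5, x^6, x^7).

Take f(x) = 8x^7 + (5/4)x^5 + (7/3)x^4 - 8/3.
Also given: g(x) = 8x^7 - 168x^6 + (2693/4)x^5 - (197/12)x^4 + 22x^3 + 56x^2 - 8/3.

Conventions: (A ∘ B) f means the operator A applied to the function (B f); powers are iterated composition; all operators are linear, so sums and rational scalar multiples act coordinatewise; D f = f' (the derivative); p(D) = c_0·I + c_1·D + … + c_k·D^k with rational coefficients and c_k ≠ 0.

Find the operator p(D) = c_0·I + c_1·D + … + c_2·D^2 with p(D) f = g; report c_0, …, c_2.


p(D) = I − 3·D + 2·D^2, i.e. c_0 = 1, c_1 = -3, c_2 = 2

D^0 f = 8x^7 + (5/4)x^5 + (7/3)x^4 - 8/3
D^1 f = 56x^6 + (25/4)x^4 + (28/3)x^3
D^2 f = 336x^5 + 25x^3 + 28x^2
matching coefficients of g against c_0 f + c_1 Df + … from the top degree down determines the c_i
solution: c_0 = 1, c_1 = -3, c_2 = 2


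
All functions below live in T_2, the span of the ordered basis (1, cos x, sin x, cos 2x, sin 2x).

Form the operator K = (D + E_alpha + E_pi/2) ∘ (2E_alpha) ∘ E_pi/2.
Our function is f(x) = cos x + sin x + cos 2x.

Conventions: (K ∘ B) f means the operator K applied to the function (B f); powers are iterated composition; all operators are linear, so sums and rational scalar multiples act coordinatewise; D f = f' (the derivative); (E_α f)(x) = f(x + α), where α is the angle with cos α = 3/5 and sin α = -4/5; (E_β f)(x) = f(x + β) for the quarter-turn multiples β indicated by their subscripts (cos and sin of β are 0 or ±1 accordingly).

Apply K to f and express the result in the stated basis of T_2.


E_pi/2 f = cos x - sin x - cos 2x
E_alpha E_pi/2 f = (7/5)cos x + (1/5)sin x + (7/25)cos 2x - (24/25)sin 2x
(2E_alpha) E_pi/2 f = (14/5)cos x + (2/5)sin x + (14/25)cos 2x - (48/25)sin 2x
D (2E_alpha) E_pi/2 f = (2/5)cos x - (14/5)sin x - (96/25)cos 2x - (28/25)sin 2x
E_alpha (2E_alpha) E_pi/2 f = (34/25)cos x + (62/25)sin x + (1054/625)cos 2x + (672/625)sin 2x
E_pi/2 (2E_alpha) E_pi/2 f = (2/5)cos x - (14/5)sin x - (14/25)cos 2x + (48/25)sin 2x
(D + E_alpha + E_pi/2) (2E_alpha) E_pi/2 f = (54/25)cos x - (78/25)sin x - (1696/625)cos 2x + (1172/625)sin 2x

the image equals g(x) = (54/25)cos x - (78/25)sin x - (1696/625)cos 2x + (1172/625)sin 2x


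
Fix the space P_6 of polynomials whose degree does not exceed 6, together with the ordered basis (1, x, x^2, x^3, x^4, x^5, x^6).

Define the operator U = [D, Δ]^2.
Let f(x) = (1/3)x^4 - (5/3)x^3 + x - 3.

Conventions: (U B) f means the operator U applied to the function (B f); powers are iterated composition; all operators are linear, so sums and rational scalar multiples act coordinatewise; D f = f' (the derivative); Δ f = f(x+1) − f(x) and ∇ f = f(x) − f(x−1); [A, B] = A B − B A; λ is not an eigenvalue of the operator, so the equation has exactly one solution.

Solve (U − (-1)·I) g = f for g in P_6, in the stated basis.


the result is g(x) = (1/3)x^4 - (5/3)x^3 + x - 3

write g with unknown coordinates in the stated basis and equate coefficients in (U − (-1)·I) g = f
solving from the highest basis element down gives g = (1/3)x^4 - (5/3)x^3 + x - 3
check: U g = 0
so U g − (-1)·g = (1/3)x^4 - (5/3)x^3 + x - 3 = f ✓


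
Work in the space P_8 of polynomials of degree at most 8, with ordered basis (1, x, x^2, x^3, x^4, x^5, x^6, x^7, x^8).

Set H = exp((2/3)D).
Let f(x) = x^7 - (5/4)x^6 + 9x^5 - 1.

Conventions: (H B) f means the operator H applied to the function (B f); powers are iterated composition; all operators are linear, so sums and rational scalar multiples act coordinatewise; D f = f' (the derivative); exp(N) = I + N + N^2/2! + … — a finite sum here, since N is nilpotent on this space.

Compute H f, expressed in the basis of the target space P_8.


the image equals g(x) = x^7 + (41/12)x^6 + (40/3)x^5 + (865/27)x^4 + (3200/81)x^3 + (2084/81)x^2 + (6208/729)x + 293/2187

order-1 term: (14/3)x^6 - 5x^5 + 30x^4
order-2 term: (28/3)x^5 - (25/3)x^4 + 40x^3
order-3 term: (280/27)x^4 - (200/27)x^3 + (80/3)x^2
order-4 term: (560/81)x^3 - (100/27)x^2 + (80/9)x
order-5 term: (224/81)x^2 - (80/81)x + 32/27
order-6 term: (448/729)x - 80/729
order-7 term: 128/2187
the series for exp((2/3)D) f terminates at order 7
exp((2/3)D) f = x^7 + (41/12)x^6 + (40/3)x^5 + (865/27)x^4 + (3200/81)x^3 + (2084/81)x^2 + (6208/729)x + 293/2187
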